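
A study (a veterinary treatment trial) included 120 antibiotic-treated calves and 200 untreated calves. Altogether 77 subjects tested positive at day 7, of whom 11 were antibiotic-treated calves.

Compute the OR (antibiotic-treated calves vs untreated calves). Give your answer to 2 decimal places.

antibiotic-treated calves without the outcome: 120 − 11 = 109
untreated calves with the outcome: 77 − 11 = 66
untreated calves without the outcome: 200 − 66 = 134
OR = (11 × 134) / (109 × 66) = 1474/7194 ≈ 0.20

0.20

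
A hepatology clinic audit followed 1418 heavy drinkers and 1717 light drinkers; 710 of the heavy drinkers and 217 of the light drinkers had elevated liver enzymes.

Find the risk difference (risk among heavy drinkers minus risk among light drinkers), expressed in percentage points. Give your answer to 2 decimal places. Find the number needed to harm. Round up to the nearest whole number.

risk, heavy drinkers = 710/1418 = 0.5007
risk, light drinkers = 217/1717 = 0.1264
risk difference = 0.5007 − 0.1264 = 0.3743 → 37.43 percentage points
absolute risk difference = 0.374322
1 / 0.374322 = 2.671 → round up → 3

RD = 37.43; NNH = 3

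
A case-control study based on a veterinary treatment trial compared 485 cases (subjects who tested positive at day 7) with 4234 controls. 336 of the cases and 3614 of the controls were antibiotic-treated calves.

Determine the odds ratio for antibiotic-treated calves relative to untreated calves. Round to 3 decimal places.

0.387

odds, antibiotic-treated calves = 336/3614 = 0.0930
odds, untreated calves = 149/620 = 0.2403
OR = 0.0930 / 0.2403 = 0.387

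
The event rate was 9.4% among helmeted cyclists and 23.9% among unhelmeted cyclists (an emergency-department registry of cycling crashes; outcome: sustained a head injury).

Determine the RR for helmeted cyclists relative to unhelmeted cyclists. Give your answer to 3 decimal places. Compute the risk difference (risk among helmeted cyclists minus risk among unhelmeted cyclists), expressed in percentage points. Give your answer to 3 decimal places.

RR = 0.0940 / 0.2390 = 0.393
risk difference = 0.0940 − 0.2390 = -0.1450 → -14.500 percentage points

RR = 0.393; RD = -14.500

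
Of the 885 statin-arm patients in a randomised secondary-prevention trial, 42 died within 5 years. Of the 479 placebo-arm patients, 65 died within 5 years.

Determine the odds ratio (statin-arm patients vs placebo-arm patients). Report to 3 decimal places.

OR = (42 × 414) / (843 × 65) = 17388/54795 ≈ 0.317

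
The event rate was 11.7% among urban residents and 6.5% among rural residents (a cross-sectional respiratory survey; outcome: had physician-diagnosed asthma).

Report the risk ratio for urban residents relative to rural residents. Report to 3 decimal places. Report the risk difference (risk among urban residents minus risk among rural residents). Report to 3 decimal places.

RR = 0.1170 / 0.0650 = 1.800
risk difference = 0.1170 − 0.0650 = 0.052

RR = 1.800; RD = 0.052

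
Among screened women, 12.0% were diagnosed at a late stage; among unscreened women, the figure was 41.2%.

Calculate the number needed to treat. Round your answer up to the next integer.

NNT ≈ 4

absolute risk difference = 0.292000
1 / 0.292000 = 3.425 → round up → 4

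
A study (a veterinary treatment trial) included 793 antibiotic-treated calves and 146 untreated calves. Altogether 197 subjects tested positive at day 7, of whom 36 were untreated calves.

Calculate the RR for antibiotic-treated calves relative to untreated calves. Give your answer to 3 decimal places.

antibiotic-treated calves with the outcome: 197 − 36 = 161
antibiotic-treated calves without the outcome: 793 − 161 = 632
untreated calves without the outcome: 146 − 36 = 110
risk, antibiotic-treated calves = 161/793 = 0.2030
risk, untreated calves = 36/146 = 0.2466
RR = 0.2030 / 0.2466 = 0.823

0.823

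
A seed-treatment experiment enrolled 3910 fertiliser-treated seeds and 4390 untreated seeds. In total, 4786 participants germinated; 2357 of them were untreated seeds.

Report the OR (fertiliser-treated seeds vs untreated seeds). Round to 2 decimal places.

OR = 1.41

fertiliser-treated seeds with the outcome: 4786 − 2357 = 2429
fertiliser-treated seeds without the outcome: 3910 − 2429 = 1481
untreated seeds without the outcome: 4390 − 2357 = 2033
OR = (2429 × 2033) / (1481 × 2357) = 4938157/3490717 ≈ 1.41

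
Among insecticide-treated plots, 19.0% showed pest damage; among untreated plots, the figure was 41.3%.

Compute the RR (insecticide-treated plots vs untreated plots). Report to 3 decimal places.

RR = 0.1900 / 0.4130 = 0.460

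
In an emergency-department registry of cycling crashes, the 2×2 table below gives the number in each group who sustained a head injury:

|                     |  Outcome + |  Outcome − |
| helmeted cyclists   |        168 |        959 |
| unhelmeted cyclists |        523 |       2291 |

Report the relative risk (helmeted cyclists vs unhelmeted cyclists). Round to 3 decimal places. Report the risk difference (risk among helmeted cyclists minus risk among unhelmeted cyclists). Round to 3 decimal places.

risk, helmeted cyclists = 168/1127 = 0.1491
risk, unhelmeted cyclists = 523/2814 = 0.1859
RR = 0.1491 / 0.1859 = 0.802
risk difference = 0.1491 − 0.1859 = -0.037

RR = 0.802; RD = -0.037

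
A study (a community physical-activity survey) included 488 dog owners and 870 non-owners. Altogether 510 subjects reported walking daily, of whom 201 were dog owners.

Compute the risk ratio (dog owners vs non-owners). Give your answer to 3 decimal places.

RR = 1.160

dog owners without the outcome: 488 − 201 = 287
non-owners with the outcome: 510 − 201 = 309
non-owners without the outcome: 870 − 309 = 561
risk, dog owners = 201/488 = 0.4119
risk, non-owners = 309/870 = 0.3552
RR = 0.4119 / 0.3552 = 1.160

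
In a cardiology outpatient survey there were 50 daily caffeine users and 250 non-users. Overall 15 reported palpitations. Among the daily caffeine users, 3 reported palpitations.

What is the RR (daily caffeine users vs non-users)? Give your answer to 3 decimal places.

RR: 1.250

daily caffeine users without the outcome: 50 − 3 = 47
non-users with the outcome: 15 − 3 = 12
non-users without the outcome: 250 − 12 = 238
risk, daily caffeine users = 3/50 = 0.06000
risk, non-users = 12/250 = 0.04800
RR = 0.06000 / 0.04800 = 1.250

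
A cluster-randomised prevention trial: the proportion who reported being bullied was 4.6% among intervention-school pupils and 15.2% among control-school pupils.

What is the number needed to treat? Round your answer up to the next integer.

NNT ≈ 10

absolute risk difference = 0.106000
1 / 0.106000 = 9.434 → round up → 10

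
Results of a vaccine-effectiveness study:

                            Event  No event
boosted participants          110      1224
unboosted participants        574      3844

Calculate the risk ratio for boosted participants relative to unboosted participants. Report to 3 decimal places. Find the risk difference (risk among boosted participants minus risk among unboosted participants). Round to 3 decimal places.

risk, boosted participants = 110/1334 = 0.0825
risk, unboosted participants = 574/4418 = 0.1299
RR = 0.0825 / 0.1299 = 0.635
risk difference = 0.0825 − 0.1299 = -0.047

RR = 0.635; RD = -0.047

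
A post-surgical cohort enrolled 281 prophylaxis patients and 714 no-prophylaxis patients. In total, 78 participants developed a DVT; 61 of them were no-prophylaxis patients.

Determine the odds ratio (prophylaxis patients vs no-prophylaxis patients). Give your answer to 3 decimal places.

prophylaxis patients with the outcome: 78 − 61 = 17
prophylaxis patients without the outcome: 281 − 17 = 264
no-prophylaxis patients without the outcome: 714 − 61 = 653
OR = (17 × 653) / (264 × 61) = 11101/16104 ≈ 0.689

OR = 0.689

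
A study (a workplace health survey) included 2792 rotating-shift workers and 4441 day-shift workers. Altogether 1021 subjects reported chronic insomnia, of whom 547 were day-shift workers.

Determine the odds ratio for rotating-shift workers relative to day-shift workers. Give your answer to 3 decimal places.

OR = 1.456

rotating-shift workers with the outcome: 1021 − 547 = 474
rotating-shift workers without the outcome: 2792 − 474 = 2318
day-shift workers without the outcome: 4441 − 547 = 3894
odds, rotating-shift workers = 474/2318 = 0.2045
odds, day-shift workers = 547/3894 = 0.1405
OR = 0.2045 / 0.1405 = 1.456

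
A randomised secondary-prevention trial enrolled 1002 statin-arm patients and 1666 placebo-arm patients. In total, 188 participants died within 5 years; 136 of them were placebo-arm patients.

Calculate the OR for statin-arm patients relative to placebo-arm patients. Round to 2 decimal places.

OR ≈ 0.62

statin-arm patients with the outcome: 188 − 136 = 52
statin-arm patients without the outcome: 1002 − 52 = 950
placebo-arm patients without the outcome: 1666 − 136 = 1530
OR = (52 × 1530) / (950 × 136) = 79560/129200 ≈ 0.62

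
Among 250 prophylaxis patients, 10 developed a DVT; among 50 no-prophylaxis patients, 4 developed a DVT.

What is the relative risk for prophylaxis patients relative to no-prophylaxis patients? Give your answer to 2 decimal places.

risk, prophylaxis patients = 10/250 = 0.04000
risk, no-prophylaxis patients = 4/50 = 0.08000
RR = 0.04000 / 0.08000 = 0.50

RR = 0.50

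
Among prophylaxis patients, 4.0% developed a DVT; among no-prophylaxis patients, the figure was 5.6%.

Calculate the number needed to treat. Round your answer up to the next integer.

absolute risk difference = 0.016000
1 / 0.016000 = 62.500 → round up → 63

63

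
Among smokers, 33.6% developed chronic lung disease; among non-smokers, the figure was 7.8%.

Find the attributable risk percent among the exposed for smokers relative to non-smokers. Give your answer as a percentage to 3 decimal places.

AR% = (0.3360 − 0.0780) / 0.3360 = 0.7679 → 76.786%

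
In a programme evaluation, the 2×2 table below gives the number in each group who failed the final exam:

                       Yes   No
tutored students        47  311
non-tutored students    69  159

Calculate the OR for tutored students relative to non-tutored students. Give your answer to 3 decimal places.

OR = (47 × 159) / (311 × 69) = 7473/21459 ≈ 0.348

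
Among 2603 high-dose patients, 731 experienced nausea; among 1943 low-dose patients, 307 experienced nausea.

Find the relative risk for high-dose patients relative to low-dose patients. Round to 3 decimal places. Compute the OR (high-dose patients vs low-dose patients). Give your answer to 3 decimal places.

risk, high-dose patients = 731/2603 = 0.2808
risk, low-dose patients = 307/1943 = 0.1580
RR = 0.2808 / 0.1580 = 1.777
OR = (731 × 1636) / (1872 × 307) = 1195916/574704 ≈ 2.081

RR = 1.777; OR = 2.081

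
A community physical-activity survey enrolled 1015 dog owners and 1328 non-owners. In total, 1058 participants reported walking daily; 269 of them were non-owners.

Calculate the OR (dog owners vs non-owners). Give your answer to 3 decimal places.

dog owners with the outcome: 1058 − 269 = 789
dog owners without the outcome: 1015 − 789 = 226
non-owners without the outcome: 1328 − 269 = 1059
OR = (789 × 1059) / (226 × 269) = 835551/60794 ≈ 13.744

OR: 13.744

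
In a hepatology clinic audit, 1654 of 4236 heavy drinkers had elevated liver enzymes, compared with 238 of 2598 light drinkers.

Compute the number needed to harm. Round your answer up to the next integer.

NNH: 4

risk, heavy drinkers = 1654/4236 = 0.390463
risk, light drinkers = 238/2598 = 0.091609
absolute risk difference = 0.298854
1 / 0.298854 = 3.346 → round up → 4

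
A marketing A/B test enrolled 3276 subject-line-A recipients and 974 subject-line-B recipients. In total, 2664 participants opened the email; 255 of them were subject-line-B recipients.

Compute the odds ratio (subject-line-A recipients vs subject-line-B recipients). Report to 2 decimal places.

OR ≈ 7.83

subject-line-A recipients with the outcome: 2664 − 255 = 2409
subject-line-A recipients without the outcome: 3276 − 2409 = 867
subject-line-B recipients without the outcome: 974 − 255 = 719
odds, subject-line-A recipients = 2409/867 = 2.7785
odds, subject-line-B recipients = 255/719 = 0.3547
OR = 2.7785 / 0.3547 = 7.83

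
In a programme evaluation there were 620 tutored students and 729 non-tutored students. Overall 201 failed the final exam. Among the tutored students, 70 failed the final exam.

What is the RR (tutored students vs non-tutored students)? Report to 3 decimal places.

RR ≈ 0.628

tutored students without the outcome: 620 − 70 = 550
non-tutored students with the outcome: 201 − 70 = 131
non-tutored students without the outcome: 729 − 131 = 598
risk, tutored students = 70/620 = 0.1129
risk, non-tutored students = 131/729 = 0.1797
RR = 0.1129 / 0.1797 = 0.628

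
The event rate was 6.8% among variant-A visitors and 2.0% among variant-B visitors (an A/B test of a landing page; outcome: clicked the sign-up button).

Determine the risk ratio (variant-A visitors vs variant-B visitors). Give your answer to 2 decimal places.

RR = 0.06800 / 0.02000 = 3.40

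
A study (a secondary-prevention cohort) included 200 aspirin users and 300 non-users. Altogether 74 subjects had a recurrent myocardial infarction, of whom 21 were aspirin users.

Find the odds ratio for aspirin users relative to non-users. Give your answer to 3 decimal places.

aspirin users without the outcome: 200 − 21 = 179
non-users with the outcome: 74 − 21 = 53
non-users without the outcome: 300 − 53 = 247
OR = (21 × 247) / (179 × 53) = 5187/9487 ≈ 0.547

0.547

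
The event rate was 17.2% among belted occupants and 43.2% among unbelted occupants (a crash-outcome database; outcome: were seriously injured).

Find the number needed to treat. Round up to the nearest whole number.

4

absolute risk difference = 0.260000
1 / 0.260000 = 3.846 → round up → 4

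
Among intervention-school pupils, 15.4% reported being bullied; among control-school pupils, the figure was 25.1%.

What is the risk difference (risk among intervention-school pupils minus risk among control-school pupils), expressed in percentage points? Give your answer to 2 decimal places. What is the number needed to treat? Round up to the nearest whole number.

risk difference = 0.1540 − 0.2510 = -0.0970 → -9.70 percentage points
absolute risk difference = 0.097000
1 / 0.097000 = 10.309 → round up → 11

RD = -9.70; NNT = 11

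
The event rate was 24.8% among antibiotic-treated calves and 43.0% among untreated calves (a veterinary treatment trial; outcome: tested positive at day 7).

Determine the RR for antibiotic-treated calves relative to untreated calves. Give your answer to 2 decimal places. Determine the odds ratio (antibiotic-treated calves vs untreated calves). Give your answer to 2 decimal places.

RR = 0.58; OR = 0.44

RR = 0.2480 / 0.4300 = 0.58
odds, antibiotic-treated calves = 0.2480/0.7520 = 0.3298
odds, untreated calves = 0.4300/0.5700 = 0.7544
OR = 0.3298 / 0.7544 = 0.44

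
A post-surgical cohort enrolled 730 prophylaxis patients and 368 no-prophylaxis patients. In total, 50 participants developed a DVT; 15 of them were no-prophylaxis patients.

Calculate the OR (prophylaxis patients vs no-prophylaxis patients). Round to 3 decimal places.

1.185

prophylaxis patients with the outcome: 50 − 15 = 35
prophylaxis patients without the outcome: 730 − 35 = 695
no-prophylaxis patients without the outcome: 368 − 15 = 353
OR = (35 × 353) / (695 × 15) = 12355/10425 ≈ 1.185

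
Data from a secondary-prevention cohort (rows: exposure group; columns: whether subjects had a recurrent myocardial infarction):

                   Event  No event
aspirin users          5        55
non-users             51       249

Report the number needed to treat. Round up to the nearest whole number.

risk, aspirin users = 5/60 = 0.083333
risk, non-users = 51/300 = 0.170000
absolute risk difference = 0.086667
1 / 0.086667 = 11.538 → round up → 12

12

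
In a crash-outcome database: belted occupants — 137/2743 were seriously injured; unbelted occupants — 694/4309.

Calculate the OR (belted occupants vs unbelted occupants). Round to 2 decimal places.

OR = (137 × 3615) / (2606 × 694) = 495255/1808564 ≈ 0.27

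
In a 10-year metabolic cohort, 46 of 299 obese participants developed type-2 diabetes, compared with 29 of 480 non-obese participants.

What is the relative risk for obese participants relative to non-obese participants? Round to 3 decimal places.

risk, obese participants = 46/299 = 0.1538
risk, non-obese participants = 29/480 = 0.0604
RR = 0.1538 / 0.0604 = 2.546

2.546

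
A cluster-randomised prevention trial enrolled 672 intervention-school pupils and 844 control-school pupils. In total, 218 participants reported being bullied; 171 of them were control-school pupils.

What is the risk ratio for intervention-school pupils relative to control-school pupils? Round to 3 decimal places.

0.345

intervention-school pupils with the outcome: 218 − 171 = 47
intervention-school pupils without the outcome: 672 − 47 = 625
control-school pupils without the outcome: 844 − 171 = 673
risk, intervention-school pupils = 47/672 = 0.0699
risk, control-school pupils = 171/844 = 0.2026
RR = 0.0699 / 0.2026 = 0.345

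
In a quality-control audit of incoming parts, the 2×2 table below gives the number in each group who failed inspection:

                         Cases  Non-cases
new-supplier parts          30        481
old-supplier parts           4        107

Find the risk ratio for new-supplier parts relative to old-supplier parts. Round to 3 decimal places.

risk, new-supplier parts = 30/511 = 0.05871
risk, old-supplier parts = 4/111 = 0.03604
RR = 0.05871 / 0.03604 = 1.629

RR = 1.629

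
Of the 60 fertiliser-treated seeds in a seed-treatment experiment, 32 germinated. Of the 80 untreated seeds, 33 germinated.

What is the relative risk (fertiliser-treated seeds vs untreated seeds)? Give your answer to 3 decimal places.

risk, fertiliser-treated seeds = 32/60 = 0.5333
risk, untreated seeds = 33/80 = 0.4125
RR = 0.5333 / 0.4125 = 1.293

1.293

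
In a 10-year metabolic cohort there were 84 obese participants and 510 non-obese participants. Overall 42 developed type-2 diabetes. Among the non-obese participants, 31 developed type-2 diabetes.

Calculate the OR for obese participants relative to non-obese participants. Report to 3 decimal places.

obese participants with the outcome: 42 − 31 = 11
obese participants without the outcome: 84 − 11 = 73
non-obese participants without the outcome: 510 − 31 = 479
OR = (11 × 479) / (73 × 31) = 5269/2263 ≈ 2.328

OR ≈ 2.328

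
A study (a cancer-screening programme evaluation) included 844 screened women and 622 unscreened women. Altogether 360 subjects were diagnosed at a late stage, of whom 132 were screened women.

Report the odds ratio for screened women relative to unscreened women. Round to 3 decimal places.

screened women without the outcome: 844 − 132 = 712
unscreened women with the outcome: 360 − 132 = 228
unscreened women without the outcome: 622 − 228 = 394
OR = (132 × 394) / (712 × 228) = 52008/162336 ≈ 0.320

0.320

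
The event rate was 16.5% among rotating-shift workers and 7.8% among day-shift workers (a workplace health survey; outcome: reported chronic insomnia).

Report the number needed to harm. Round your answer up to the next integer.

NNH ≈ 12

absolute risk difference = 0.087000
1 / 0.087000 = 11.494 → round up → 12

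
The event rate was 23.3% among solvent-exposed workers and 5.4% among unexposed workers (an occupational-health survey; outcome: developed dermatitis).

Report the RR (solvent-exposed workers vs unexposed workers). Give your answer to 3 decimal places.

RR = 0.2330 / 0.0540 = 4.315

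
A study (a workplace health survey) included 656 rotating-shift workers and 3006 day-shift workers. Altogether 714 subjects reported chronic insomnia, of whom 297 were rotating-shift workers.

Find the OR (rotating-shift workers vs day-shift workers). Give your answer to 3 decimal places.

OR = 5.136

rotating-shift workers without the outcome: 656 − 297 = 359
day-shift workers with the outcome: 714 − 297 = 417
day-shift workers without the outcome: 3006 − 417 = 2589
OR = (297 × 2589) / (359 × 417) = 768933/149703 ≈ 5.136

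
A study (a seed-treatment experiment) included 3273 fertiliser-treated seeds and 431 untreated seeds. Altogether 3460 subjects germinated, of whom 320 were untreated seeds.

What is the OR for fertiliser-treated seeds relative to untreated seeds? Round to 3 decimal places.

8.189

fertiliser-treated seeds with the outcome: 3460 − 320 = 3140
fertiliser-treated seeds without the outcome: 3273 − 3140 = 133
untreated seeds without the outcome: 431 − 320 = 111
odds, fertiliser-treated seeds = 3140/133 = 23.6090
odds, untreated seeds = 320/111 = 2.8829
OR = 23.6090 / 2.8829 = 8.189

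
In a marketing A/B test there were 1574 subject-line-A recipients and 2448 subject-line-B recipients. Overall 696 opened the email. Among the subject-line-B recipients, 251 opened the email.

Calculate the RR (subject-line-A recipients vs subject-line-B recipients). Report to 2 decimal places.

RR ≈ 2.76

subject-line-A recipients with the outcome: 696 − 251 = 445
subject-line-A recipients without the outcome: 1574 − 445 = 1129
subject-line-B recipients without the outcome: 2448 − 251 = 2197
risk, subject-line-A recipients = 445/1574 = 0.2827
risk, subject-line-B recipients = 251/2448 = 0.1025
RR = 0.2827 / 0.1025 = 2.76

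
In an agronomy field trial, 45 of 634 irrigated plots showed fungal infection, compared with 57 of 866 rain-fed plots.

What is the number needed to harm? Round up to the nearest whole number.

risk, irrigated plots = 45/634 = 0.070978
risk, rain-fed plots = 57/866 = 0.065820
absolute risk difference = 0.005158
1 / 0.005158 = 193.874 → round up → 194

194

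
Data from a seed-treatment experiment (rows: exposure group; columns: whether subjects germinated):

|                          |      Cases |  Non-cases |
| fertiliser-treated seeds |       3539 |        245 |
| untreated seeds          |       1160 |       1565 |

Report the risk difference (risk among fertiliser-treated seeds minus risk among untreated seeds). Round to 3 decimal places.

RD = 0.510

risk, fertiliser-treated seeds = 3539/3784 = 0.9353
risk, untreated seeds = 1160/2725 = 0.4257
risk difference = 0.9353 − 0.4257 = 0.510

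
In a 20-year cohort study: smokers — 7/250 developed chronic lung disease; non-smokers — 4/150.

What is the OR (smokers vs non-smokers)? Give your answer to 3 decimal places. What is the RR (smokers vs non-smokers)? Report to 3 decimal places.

OR = 1.051; RR = 1.050

odds, smokers = 7/243 = 0.02881
odds, non-smokers = 4/146 = 0.02740
OR = 0.02881 / 0.02740 = 1.051
risk, smokers = 7/250 = 0.02800
risk, non-smokers = 4/150 = 0.02667
RR = 0.02800 / 0.02667 = 1.050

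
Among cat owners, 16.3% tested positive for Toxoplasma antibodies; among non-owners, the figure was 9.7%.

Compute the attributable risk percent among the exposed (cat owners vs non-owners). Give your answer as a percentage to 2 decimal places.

AR% = (0.1630 − 0.0970) / 0.1630 = 0.4049 → 40.49%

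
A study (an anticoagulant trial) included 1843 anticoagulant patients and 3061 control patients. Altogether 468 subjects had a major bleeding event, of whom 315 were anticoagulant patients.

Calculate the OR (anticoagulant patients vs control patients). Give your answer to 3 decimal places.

3.918

anticoagulant patients without the outcome: 1843 − 315 = 1528
control patients with the outcome: 468 − 315 = 153
control patients without the outcome: 3061 − 153 = 2908
OR = (315 × 2908) / (1528 × 153) = 916020/233784 ≈ 3.918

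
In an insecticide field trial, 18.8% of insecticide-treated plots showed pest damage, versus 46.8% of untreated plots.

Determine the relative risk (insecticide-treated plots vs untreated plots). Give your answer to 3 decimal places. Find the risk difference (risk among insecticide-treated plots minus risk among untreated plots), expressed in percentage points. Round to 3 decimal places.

RR = 0.402; RD = -28.000

RR = 0.1880 / 0.4680 = 0.402
risk difference = 0.1880 − 0.4680 = -0.2800 → -28.000 percentage points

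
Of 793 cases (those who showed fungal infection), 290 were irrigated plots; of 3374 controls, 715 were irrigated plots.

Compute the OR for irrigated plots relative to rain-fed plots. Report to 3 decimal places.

odds, irrigated plots = 290/715 = 0.4056
odds, rain-fed plots = 503/2659 = 0.1892
OR = 0.4056 / 0.1892 = 2.144

OR ≈ 2.144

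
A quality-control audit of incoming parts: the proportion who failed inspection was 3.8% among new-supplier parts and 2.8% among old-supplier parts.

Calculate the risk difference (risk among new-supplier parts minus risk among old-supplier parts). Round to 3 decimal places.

risk difference = 0.03800 − 0.02800 = 0.010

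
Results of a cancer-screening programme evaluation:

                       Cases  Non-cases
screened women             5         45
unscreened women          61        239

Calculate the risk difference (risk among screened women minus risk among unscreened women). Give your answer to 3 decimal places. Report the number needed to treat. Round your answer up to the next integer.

risk, screened women = 5/50 = 0.1000
risk, unscreened women = 61/300 = 0.2033
risk difference = 0.1000 − 0.2033 = -0.103
absolute risk difference = 0.103333
1 / 0.103333 = 9.677 → round up → 10

RD = -0.103; NNT = 10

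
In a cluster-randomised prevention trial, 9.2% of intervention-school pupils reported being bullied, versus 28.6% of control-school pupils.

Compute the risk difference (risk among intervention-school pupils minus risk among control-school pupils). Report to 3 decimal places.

risk difference = 0.0920 − 0.2860 = -0.194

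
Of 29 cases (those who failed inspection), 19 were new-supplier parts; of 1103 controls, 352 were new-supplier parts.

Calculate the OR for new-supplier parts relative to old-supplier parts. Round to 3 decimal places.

OR = (19 × 751) / (352 × 10) = 14269/3520 ≈ 4.054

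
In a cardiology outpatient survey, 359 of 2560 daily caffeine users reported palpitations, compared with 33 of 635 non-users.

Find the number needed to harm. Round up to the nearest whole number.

12

risk, daily caffeine users = 359/2560 = 0.140234
risk, non-users = 33/635 = 0.051969
absolute risk difference = 0.088266
1 / 0.088266 = 11.329 → round up → 12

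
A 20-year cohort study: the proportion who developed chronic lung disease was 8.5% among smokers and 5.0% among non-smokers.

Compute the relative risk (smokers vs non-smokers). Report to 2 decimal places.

RR = 0.0850 / 0.0500 = 1.70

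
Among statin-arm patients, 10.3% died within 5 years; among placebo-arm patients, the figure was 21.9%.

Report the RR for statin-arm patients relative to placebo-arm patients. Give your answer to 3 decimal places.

RR = 0.1030 / 0.2190 = 0.470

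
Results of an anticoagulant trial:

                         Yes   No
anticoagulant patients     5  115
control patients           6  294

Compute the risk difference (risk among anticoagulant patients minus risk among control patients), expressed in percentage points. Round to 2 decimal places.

risk, anticoagulant patients = 5/120 = 0.04167
risk, control patients = 6/300 = 0.02000
risk difference = 0.04167 − 0.02000 = 0.02167 → 2.17 percentage points

RD ≈ 2.17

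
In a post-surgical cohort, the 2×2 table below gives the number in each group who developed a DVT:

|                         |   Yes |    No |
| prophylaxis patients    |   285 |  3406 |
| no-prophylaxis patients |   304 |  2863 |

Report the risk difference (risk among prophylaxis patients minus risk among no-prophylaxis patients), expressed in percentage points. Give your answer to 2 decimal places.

risk, prophylaxis patients = 285/3691 = 0.0772
risk, no-prophylaxis patients = 304/3167 = 0.0960
risk difference = 0.0772 − 0.0960 = -0.0188 → -1.88 percentage points

RD: -1.88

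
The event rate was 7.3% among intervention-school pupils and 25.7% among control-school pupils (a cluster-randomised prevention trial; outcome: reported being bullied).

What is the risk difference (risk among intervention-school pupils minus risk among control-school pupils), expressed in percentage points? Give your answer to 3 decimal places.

risk difference = 0.0730 − 0.2570 = -0.1840 → -18.400 percentage points

-18.400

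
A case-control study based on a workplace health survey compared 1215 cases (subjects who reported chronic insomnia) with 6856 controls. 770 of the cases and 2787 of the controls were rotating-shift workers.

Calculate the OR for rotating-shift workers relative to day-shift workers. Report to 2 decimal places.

OR = (770 × 4069) / (2787 × 445) = 3133130/1240215 ≈ 2.53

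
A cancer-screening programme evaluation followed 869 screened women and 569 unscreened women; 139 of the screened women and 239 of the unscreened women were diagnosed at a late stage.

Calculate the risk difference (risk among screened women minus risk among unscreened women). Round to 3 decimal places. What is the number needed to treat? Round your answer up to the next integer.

RD = -0.260; NNT = 4

risk, screened women = 139/869 = 0.1600
risk, unscreened women = 239/569 = 0.4200
risk difference = 0.1600 − 0.4200 = -0.260
absolute risk difference = 0.260081
1 / 0.260081 = 3.845 → round up → 4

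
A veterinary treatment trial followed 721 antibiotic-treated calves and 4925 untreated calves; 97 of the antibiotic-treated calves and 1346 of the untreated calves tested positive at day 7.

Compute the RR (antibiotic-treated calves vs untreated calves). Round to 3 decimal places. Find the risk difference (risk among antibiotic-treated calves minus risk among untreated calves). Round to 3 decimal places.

RR = 0.492; RD = -0.139

risk, antibiotic-treated calves = 97/721 = 0.1345
risk, untreated calves = 1346/4925 = 0.2733
RR = 0.1345 / 0.2733 = 0.492
risk difference = 0.1345 − 0.2733 = -0.139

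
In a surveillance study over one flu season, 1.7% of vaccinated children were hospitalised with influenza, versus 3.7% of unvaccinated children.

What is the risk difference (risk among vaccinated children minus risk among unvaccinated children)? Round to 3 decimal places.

risk difference = 0.01700 − 0.03700 = -0.020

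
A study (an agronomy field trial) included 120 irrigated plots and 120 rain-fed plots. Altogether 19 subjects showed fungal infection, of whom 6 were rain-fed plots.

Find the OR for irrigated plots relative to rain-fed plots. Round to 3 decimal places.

irrigated plots with the outcome: 19 − 6 = 13
irrigated plots without the outcome: 120 − 13 = 107
rain-fed plots without the outcome: 120 − 6 = 114
OR = (13 × 114) / (107 × 6) = 1482/642 ≈ 2.308

2.308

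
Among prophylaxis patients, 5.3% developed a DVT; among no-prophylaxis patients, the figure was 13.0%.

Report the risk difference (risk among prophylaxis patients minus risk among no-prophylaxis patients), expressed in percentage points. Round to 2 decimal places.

risk difference = 0.0530 − 0.1300 = -0.0770 → -7.70 percentage points

RD ≈ -7.70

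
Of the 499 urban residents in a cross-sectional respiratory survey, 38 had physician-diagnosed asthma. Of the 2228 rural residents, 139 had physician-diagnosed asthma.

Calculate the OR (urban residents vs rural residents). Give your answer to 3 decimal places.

OR = (38 × 2089) / (461 × 139) = 79382/64079 ≈ 1.239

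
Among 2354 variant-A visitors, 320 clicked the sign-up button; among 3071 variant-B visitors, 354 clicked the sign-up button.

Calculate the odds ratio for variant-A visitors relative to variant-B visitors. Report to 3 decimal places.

OR = (320 × 2717) / (2034 × 354) = 869440/720036 ≈ 1.207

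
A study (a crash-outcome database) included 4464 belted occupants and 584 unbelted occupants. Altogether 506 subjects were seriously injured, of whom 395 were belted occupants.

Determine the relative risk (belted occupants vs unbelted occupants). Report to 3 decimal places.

belted occupants without the outcome: 4464 − 395 = 4069
unbelted occupants with the outcome: 506 − 395 = 111
unbelted occupants without the outcome: 584 − 111 = 473
risk, belted occupants = 395/4464 = 0.0885
risk, unbelted occupants = 111/584 = 0.1901
RR = 0.0885 / 0.1901 = 0.466

RR = 0.466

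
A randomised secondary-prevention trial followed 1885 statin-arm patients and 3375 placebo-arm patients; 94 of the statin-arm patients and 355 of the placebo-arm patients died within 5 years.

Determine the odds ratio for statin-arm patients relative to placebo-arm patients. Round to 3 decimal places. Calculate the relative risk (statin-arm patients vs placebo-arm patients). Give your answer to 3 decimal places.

odds, statin-arm patients = 94/1791 = 0.05248
odds, placebo-arm patients = 355/3020 = 0.11755
OR = 0.05248 / 0.11755 = 0.446
risk, statin-arm patients = 94/1885 = 0.04987
risk, placebo-arm patients = 355/3375 = 0.10519
RR = 0.04987 / 0.10519 = 0.474

OR = 0.446; RR = 0.474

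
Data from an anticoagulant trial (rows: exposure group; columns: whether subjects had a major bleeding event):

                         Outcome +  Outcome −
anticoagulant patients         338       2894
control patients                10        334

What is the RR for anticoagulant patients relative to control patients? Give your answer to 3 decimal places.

RR: 3.598

risk, anticoagulant patients = 338/3232 = 0.10458
risk, control patients = 10/344 = 0.02907
RR = 0.10458 / 0.02907 = 3.598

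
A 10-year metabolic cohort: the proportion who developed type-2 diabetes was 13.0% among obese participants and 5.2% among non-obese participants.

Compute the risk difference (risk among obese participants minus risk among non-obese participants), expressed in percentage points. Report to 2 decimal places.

risk difference = 0.1300 − 0.0520 = 0.0780 → 7.80 percentage points

7.80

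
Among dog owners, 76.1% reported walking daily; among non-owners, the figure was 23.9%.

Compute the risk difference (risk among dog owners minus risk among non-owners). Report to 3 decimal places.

risk difference = 0.7610 − 0.2390 = 0.522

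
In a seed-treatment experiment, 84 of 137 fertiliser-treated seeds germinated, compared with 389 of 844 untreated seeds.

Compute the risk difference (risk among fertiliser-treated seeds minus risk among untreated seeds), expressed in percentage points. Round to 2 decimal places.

risk, fertiliser-treated seeds = 84/137 = 0.6131
risk, untreated seeds = 389/844 = 0.4609
risk difference = 0.6131 − 0.4609 = 0.1522 → 15.22 percentage points

15.22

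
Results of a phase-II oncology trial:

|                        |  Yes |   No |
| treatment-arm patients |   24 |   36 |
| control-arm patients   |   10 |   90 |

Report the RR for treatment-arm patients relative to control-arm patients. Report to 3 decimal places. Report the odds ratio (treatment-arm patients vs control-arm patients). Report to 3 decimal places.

risk, treatment-arm patients = 24/60 = 0.4000
risk, control-arm patients = 10/100 = 0.1000
RR = 0.4000 / 0.1000 = 4.000
OR = (24 × 90) / (36 × 10) = 2160/360 ≈ 6.000

RR = 4.000; OR = 6.000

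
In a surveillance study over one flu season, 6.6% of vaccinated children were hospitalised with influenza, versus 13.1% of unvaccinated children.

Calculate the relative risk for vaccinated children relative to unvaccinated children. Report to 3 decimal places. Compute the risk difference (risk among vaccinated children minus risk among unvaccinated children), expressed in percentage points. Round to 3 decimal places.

RR = 0.504; RD = -6.500

RR = 0.0660 / 0.1310 = 0.504
risk difference = 0.0660 − 0.1310 = -0.0650 → -6.500 percentage points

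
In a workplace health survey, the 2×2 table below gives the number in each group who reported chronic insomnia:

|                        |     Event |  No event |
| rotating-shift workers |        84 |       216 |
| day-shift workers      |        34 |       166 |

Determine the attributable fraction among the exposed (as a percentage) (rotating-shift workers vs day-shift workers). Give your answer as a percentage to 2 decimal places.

risk, rotating-shift workers = 84/300 = 0.2800
risk, day-shift workers = 34/200 = 0.1700
AR% = (0.2800 − 0.1700) / 0.2800 = 0.3929 → 39.29%

AR% ≈ 39.29%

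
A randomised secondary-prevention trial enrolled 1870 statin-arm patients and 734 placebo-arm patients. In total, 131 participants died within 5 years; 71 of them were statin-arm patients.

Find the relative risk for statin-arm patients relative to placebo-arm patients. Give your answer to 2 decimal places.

statin-arm patients without the outcome: 1870 − 71 = 1799
placebo-arm patients with the outcome: 131 − 71 = 60
placebo-arm patients without the outcome: 734 − 60 = 674
risk, statin-arm patients = 71/1870 = 0.03797
risk, placebo-arm patients = 60/734 = 0.08174
RR = 0.03797 / 0.08174 = 0.46

RR: 0.46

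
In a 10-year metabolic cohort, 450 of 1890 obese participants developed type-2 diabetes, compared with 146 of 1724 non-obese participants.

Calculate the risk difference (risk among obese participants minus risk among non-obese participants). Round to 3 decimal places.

risk, obese participants = 450/1890 = 0.2381
risk, non-obese participants = 146/1724 = 0.0847
risk difference = 0.2381 − 0.0847 = 0.153

0.153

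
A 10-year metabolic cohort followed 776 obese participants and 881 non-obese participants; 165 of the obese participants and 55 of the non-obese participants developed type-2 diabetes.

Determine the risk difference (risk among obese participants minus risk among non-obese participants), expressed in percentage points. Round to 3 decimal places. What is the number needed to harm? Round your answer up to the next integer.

RD = 15.020; NNH = 7

risk, obese participants = 165/776 = 0.2126
risk, non-obese participants = 55/881 = 0.0624
risk difference = 0.2126 − 0.0624 = 0.1502 → 15.020 percentage points
absolute risk difference = 0.150200
1 / 0.150200 = 6.658 → round up → 7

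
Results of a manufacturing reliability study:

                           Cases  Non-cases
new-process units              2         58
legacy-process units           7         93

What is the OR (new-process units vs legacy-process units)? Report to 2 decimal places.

0.46

odds, new-process units = 2/58 = 0.03448
odds, legacy-process units = 7/93 = 0.07527
OR = 0.03448 / 0.07527 = 0.46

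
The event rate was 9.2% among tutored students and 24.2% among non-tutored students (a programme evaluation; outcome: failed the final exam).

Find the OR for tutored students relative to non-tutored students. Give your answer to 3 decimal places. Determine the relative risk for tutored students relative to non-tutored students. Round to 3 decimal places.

odds, tutored students = 0.0920/0.9080 = 0.1013
odds, non-tutored students = 0.2420/0.7580 = 0.3193
OR = 0.1013 / 0.3193 = 0.317
RR = 0.0920 / 0.2420 = 0.380

OR = 0.317; RR = 0.380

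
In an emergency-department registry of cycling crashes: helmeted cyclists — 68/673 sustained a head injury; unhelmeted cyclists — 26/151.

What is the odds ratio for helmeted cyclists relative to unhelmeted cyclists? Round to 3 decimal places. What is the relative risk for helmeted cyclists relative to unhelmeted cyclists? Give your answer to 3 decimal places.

odds, helmeted cyclists = 68/605 = 0.1124
odds, unhelmeted cyclists = 26/125 = 0.2080
OR = 0.1124 / 0.2080 = 0.540
risk, helmeted cyclists = 68/673 = 0.1010
risk, unhelmeted cyclists = 26/151 = 0.1722
RR = 0.1010 / 0.1722 = 0.587

OR = 0.540; RR = 0.587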